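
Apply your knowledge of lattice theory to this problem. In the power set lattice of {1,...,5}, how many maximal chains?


A maximal chain goes from the minimum element to a maximal element via cover relations.
Counting all min-to-max paths in the cover graph.
Total maximal chains: 120


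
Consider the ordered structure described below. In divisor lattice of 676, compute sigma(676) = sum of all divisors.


sigma(n) = sum of divisors.
Divisors of 676: [1, 2, 4, 13, 26, 52, 169, 338, 676]
Sum = 1281


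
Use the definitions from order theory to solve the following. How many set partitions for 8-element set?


B(n) = number of set partitions of an n-element set.
B(n) satisfies the recurrence: B(n+1) = sum_k C(n,k)*B(k).
B(8) = 4140


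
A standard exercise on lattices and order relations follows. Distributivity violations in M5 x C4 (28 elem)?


Distributive law: a ^ (b v c) = (a ^ b) v (a ^ c).
Check all 28^3 = 21952 ordered triples (a,b,c).
  e.g. a=(a1,0), b=(a2,0), c=(a3,0): lhs=(a1,0) != rhs=(0,0)
  e.g. a=(a1,0), b=(a2,0), c=(a3,1): lhs=(a1,0) != rhs=(0,0)
Total violating triples: 3840


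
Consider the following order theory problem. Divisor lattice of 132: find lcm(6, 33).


In a divisor lattice, join = lcm (least common multiple).
gcd(6,33) = 3
lcm(6,33) = 6*33/gcd = 198/3 = 66


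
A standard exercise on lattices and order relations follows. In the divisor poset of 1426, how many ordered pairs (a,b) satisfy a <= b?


The order relation is {(a,b) : a <= b}, reflexive so it includes (a,a).
Examples: (1,1), (1,1426), (1,2), (1,23), (1,31), ...
Total ordered pairs: 27


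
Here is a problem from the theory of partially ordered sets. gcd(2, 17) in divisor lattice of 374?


Meet=gcd.
gcd(2,17)=1


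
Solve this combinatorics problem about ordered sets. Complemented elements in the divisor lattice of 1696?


An element a is complemented if some b has a meet b = bottom, a join b = top.
a is complemented iff gcd(a, n/a)=1, i.e. a is a unitary divisor of 1696.
Complemented elements: 1, 32, 53, 1696
Count: 4


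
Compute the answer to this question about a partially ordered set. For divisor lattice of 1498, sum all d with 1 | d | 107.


Interval [1,107] in divisors of 1498: [1, 107]
Sum = 108


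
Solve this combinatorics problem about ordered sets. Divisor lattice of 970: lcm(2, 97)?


Join=lcm.
gcd(2,97)=1
lcm=194


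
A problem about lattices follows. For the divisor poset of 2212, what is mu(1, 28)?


In a divisor lattice, mu(a,b) = mu(b/a) where mu is the classical Mobius function.
b/a = 28/1 = 28
Prime factorization of 28: primes [2, 7]
28 is not squarefree, so mu(28) = 0


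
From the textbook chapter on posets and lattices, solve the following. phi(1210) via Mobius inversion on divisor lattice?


phi(n) = n * prod_{p|n} (1 - 1/p).
Prime divisors of 1210: [2, 5, 11]
phi(1210) = 1210 * (1 - 1/2) * (1 - 1/5) * (1 - 1/11)
phi(1210) = 440


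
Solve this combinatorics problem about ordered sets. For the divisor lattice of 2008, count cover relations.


A cover relation a -< b holds when a < b with no c strictly between.
Cover relations:
  1 -< 2
  1 -< 251
  2 -< 4
  2 -< 502
  4 -< 8
  4 -< 1004
  8 -< 2008
  251 -< 502
  ...2 more
Total: 10


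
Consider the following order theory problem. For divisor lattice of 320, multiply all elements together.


Divisors of 320: [1, 2, 4, 5, 8, 10, 16, 20, 32, 40, 64, 80, 160, 320]
Product = n^(d(n)/2) = 320^(14/2)
Product = 343597383680000000


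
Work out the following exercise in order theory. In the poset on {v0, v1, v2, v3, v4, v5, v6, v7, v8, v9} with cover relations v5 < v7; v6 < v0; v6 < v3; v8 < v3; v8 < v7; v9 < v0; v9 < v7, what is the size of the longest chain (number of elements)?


A chain is a totally ordered subset; we count the number of elements in a maximum chain.
Compute, for each element x, the size of the longest chain ending at x:
  v1: 1
  v2: 1
  v4: 1
  v5: 1
  v6: 1
  v8: 1
  ...
A maximum chain: v6 < v0
Number of elements in the longest chain: 2


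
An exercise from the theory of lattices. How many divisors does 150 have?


Divisors of 150: [1, 2, 3, 5, 6, 10, 15, 25, 30, 50, 75, 150]
Count: 12


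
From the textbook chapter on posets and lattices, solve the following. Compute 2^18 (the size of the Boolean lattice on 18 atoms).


Power set = 2^n.
2^18 = 262144


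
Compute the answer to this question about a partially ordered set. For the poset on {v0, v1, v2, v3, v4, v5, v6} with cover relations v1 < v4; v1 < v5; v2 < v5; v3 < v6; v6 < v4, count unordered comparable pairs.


A comparable pair {a,b} has a < b or b < a in the order.
Count unordered pairs where one element is strictly below the other.
Examples: {v1,v4}, {v1,v5}, {v2,v5}, {v3,v4}, ...
Total comparable pairs: 6


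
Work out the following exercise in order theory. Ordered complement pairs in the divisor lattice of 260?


Complement pair (a,b): a meet b = bottom, a join b = top.
Here: gcd(a,b)=1 and lcm(a,b)=260, i.e. a*b=260 with a,b coprime.
Pairs found: (1,260), (4,65), (5,52), (13,20), ... (4 more)
Total ordered pairs: 8


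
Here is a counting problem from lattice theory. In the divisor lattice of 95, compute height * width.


Height = length of longest chain minus 1; width = size of largest antichain.
A maximum chain: 1 | 19 | 95  (height 2).
A maximum antichain: {5, 19}  (width 2).
Product = 2 * 2 = 4


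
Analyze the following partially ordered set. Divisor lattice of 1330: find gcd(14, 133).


In a divisor lattice, meet = gcd (greatest common divisor).
By Euclidean algorithm or factoring: gcd(14,133) = 7


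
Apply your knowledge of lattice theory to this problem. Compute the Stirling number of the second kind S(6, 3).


S(n,k) = k*S(n-1,k) + S(n-1,k-1).
S(5,3) = 25, S(5,2) = 15
S(6,3) = 3*25 + 15 = 75 + 15
S(6,3) = 90


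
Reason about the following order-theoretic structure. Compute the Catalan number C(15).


C(n) = C(2n, n) / (n+1).
C(30, 15) = 155117520
C(15) = 155117520 / 16 = 9694845


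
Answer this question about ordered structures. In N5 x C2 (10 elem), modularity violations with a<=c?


Modular law: if a <= c then a v (b ^ c) = (a v b) ^ c.
Check all triples (a,b,c) with a <= c among 10 elements.
  e.g. a=(a,0), b=(c,0), c=(b,0): lhs=(a,0) != rhs=(b,0)
  e.g. a=(a,0), b=(c,1), c=(b,0): lhs=(a,0) != rhs=(b,0)
Total violating triples: 6


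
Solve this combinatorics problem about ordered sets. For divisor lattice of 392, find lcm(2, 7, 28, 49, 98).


In a divisor lattice, join = lcm (least common multiple).
Compute lcm iteratively: start with first element, then lcm(current, next).
Elements: [2, 7, 28, 49, 98]
lcm(2,7) = 14
lcm(14,28) = 28
lcm(28,49) = 196
lcm(196,98) = 196
Final lcm = 196


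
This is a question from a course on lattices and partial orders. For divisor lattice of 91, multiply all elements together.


Divisors of 91: [1, 7, 13, 91]
Product = n^(d(n)/2) = 91^(4/2)
Product = 8281


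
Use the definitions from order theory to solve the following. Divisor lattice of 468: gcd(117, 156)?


Meet=gcd.
gcd(117,156)=39


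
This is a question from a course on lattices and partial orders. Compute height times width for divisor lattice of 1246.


Height = length of longest chain minus 1; width = size of largest antichain.
A maximum chain: 1 | 89 | 623 | 1246  (height 3).
A maximum antichain: {2, 7, 89}  (width 3).
Product = 3 * 3 = 9


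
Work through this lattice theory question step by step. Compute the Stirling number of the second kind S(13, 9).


S(n,k) = k*S(n-1,k) + S(n-1,k-1).
S(12,9) = 22275, S(12,8) = 159027
S(13,9) = 9*22275 + 159027 = 200475 + 159027
S(13,9) = 359502


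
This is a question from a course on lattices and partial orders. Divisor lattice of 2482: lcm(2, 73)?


Join=lcm.
gcd(2,73)=1
lcm=146


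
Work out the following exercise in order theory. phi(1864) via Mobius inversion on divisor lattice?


phi(n) = n * prod_{p|n} (1 - 1/p).
Prime divisors of 1864: [2, 233]
phi(1864) = 1864 * (1 - 1/2) * (1 - 1/233)
phi(1864) = 928


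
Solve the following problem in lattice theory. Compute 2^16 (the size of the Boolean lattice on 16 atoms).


Power set = 2^n.
2^16 = 65536


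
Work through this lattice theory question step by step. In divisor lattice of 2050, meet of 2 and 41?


In a divisor lattice, meet = gcd (greatest common divisor).
By Euclidean algorithm or factoring: gcd(2,41) = 1


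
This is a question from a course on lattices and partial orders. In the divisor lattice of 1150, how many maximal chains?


A maximal chain goes from the minimum element to a maximal element via cover relations.
Counting all min-to-max paths in the cover graph.
Total maximal chains: 12


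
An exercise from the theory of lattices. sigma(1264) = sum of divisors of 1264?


sigma(n) = sum of divisors.
Divisors of 1264: [1, 2, 4, 8, 16, 79, 158, 316, 632, 1264]
Sum = 2480


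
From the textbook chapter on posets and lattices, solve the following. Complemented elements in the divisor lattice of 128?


An element a is complemented if some b has a meet b = bottom, a join b = top.
a is complemented iff gcd(a, n/a)=1, i.e. a is a unitary divisor of 128.
Complemented elements: 1, 128
Count: 2


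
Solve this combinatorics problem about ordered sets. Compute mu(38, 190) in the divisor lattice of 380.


In a divisor lattice, mu(a,b) = mu(b/a) where mu is the classical Mobius function.
b/a = 190/38 = 5
Prime factorization of 5: primes [5]
5 is squarefree with 1 prime factor(s), so mu(5) = (-1)^1 = -1


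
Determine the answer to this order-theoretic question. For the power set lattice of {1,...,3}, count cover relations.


A cover relation a -< b holds when a < b with no c strictly between.
Cover relations:
  {} -< {1}
  {} -< {2}
  {} -< {3}
  {1} -< {1,2}
  {1} -< {1,3}
  {2} -< {1,2}
  {2} -< {2,3}
  {3} -< {1,3}
  ...4 more
Total: 12


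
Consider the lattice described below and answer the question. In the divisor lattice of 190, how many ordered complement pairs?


Complement pair (a,b): a meet b = bottom, a join b = top.
Here: gcd(a,b)=1 and lcm(a,b)=190, i.e. a*b=190 with a,b coprime.
Pairs found: (1,190), (2,95), (5,38), (10,19), ... (4 more)
Total ordered pairs: 8


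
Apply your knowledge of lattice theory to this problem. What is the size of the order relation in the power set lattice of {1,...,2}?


The order relation is {(a,b) : a <= b}, reflexive so it includes (a,a).
Examples: ({},{}), ({},{1,2}), ({},{1}), ({},{2}), ({1,2},{1,2}), ...
Total ordered pairs: 9


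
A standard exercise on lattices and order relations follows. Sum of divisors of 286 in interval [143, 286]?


Interval [143,286] in divisors of 286: [143, 286]
Sum = 429


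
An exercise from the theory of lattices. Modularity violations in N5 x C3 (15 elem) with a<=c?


Modular law: if a <= c then a v (b ^ c) = (a v b) ^ c.
Check all triples (a,b,c) with a <= c among 15 elements.
  e.g. a=(a,0), b=(c,0), c=(b,0): lhs=(a,0) != rhs=(b,0)
  e.g. a=(a,0), b=(c,1), c=(b,0): lhs=(a,0) != rhs=(b,0)
Total violating triples: 18


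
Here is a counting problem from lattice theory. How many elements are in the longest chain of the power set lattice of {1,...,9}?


A chain is a totally ordered subset; we count the number of elements in a maximum chain.
Compute, for each element x, the size of the longest chain ending at x:
  {}: 1
  {1}: 2
  {2}: 2
  {3}: 2
  {4}: 2
  {5}: 2
  ...
A maximum chain: {} < {1} < {1,2} < {1,2,3} < {1,2,3,4} < {1,2,3,4,5} < {1,2,3,4,5,6} < {1,2,3,4,5,6,7} < {1,2,3,4,5,6,7,8} < {1,2,3,4,5,6,7,8,9}
Number of elements in the longest chain: 10


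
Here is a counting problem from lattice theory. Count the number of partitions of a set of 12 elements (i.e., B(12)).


B(n) = number of set partitions of an n-element set.
B(n) satisfies the recurrence: B(n+1) = sum_k C(n,k)*B(k).
B(12) = 4213597


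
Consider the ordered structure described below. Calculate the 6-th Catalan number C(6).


C(n) = C(2n, n) / (n+1).
C(12, 6) = 924
C(6) = 924 / 7 = 132


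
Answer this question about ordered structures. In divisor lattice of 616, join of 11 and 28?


In a divisor lattice, join = lcm (least common multiple).
gcd(11,28) = 1
lcm(11,28) = 11*28/gcd = 308/1 = 308


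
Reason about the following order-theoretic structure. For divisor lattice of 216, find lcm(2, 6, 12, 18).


In a divisor lattice, join = lcm (least common multiple).
Compute lcm iteratively: start with first element, then lcm(current, next).
Elements: [2, 6, 12, 18]
lcm(2,6) = 6
lcm(6,12) = 12
lcm(12,18) = 36
Final lcm = 36


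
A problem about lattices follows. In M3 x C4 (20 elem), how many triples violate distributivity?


Distributive law: a ^ (b v c) = (a ^ b) v (a ^ c).
Check all 20^3 = 8000 ordered triples (a,b,c).
  e.g. a=(a1,0), b=(a2,0), c=(a3,0): lhs=(a1,0) != rhs=(0,0)
  e.g. a=(a1,0), b=(a2,0), c=(a3,1): lhs=(a1,0) != rhs=(0,0)
Total violating triples: 384


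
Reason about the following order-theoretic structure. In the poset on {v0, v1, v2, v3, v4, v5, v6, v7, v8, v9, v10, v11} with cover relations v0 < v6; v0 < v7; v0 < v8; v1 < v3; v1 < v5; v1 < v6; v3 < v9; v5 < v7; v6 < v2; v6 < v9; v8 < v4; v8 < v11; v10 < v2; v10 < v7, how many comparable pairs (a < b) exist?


A comparable pair {a,b} has a < b or b < a in the order.
Count unordered pairs where one element is strictly below the other.
Examples: {v0,v2}, {v0,v4}, {v0,v6}, {v0,v7}, ...
Total comparable pairs: 21


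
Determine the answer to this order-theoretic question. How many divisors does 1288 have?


Divisors of 1288: [1, 2, 4, 7, 8, 14, 23, 28, 46, 56, 92, 161, 184, 322, 644, 1288]
Count: 16


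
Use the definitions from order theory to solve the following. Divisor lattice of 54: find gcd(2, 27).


In a divisor lattice, meet = gcd (greatest common divisor).
By Euclidean algorithm or factoring: gcd(2,27) = 1


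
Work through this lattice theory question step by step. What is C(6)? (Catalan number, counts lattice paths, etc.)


C(n) = C(2n, n) / (n+1).
C(12, 6) = 924
C(6) = 924 / 7 = 132


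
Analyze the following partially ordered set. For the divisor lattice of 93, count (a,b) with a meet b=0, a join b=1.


Complement pair (a,b): a meet b = bottom, a join b = top.
Here: gcd(a,b)=1 and lcm(a,b)=93, i.e. a*b=93 with a,b coprime.
Pairs found: (1,93), (3,31), (31,3), (93,1)
Total ordered pairs: 4


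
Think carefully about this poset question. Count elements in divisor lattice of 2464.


Divisors of 2464: [1, 2, 4, 7, 8, 11, 14, 16, 22, 28, 32, 44, 56, 77, 88, 112, 154, 176, 224, 308, 352, 616, 1232, 2464]
Count: 24


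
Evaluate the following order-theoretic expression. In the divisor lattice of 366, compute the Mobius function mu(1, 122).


In a divisor lattice, mu(a,b) = mu(b/a) where mu is the classical Mobius function.
b/a = 122/1 = 122
Prime factorization of 122: primes [2, 61]
122 is squarefree with 2 prime factor(s), so mu(122) = (-1)^2 = 1


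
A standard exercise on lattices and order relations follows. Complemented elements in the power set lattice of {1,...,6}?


An element a is complemented if some b has a meet b = bottom, a join b = top.
every subset A has complement S\A, so all elements are complemented.
Complemented elements: {}, {1}, {2}, {3}, {4}, {5}, ... (58 more)
Count: 64


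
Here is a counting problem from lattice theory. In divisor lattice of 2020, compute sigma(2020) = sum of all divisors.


sigma(n) = sum of divisors.
Divisors of 2020: [1, 2, 4, 5, 10, 20, 101, 202, 404, 505, 1010, 2020]
Sum = 4284


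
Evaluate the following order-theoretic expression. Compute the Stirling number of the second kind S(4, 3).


S(n,k) = k*S(n-1,k) + S(n-1,k-1).
S(3,3) = 1, S(3,2) = 3
S(4,3) = 3*1 + 3 = 3 + 3
S(4,3) = 6


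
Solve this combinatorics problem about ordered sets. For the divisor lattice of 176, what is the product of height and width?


Height = length of longest chain minus 1; width = size of largest antichain.
A maximum chain: 1 | 11 | 22 | 44 | 88 | 176  (height 5).
A maximum antichain: {2, 11}  (width 2).
Product = 5 * 2 = 10


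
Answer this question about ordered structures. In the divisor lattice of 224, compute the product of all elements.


Divisors of 224: [1, 2, 4, 7, 8, 14, 16, 28, 32, 56, 112, 224]
Product = n^(d(n)/2) = 224^(12/2)
Product = 126324651851776


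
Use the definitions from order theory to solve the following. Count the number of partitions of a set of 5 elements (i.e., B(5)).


B(n) = number of set partitions of an n-element set.
B(n) satisfies the recurrence: B(n+1) = sum_k C(n,k)*B(k).
B(5) = 52


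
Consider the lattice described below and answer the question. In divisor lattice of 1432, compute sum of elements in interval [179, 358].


Interval [179,358] in divisors of 1432: [179, 358]
Sum = 537


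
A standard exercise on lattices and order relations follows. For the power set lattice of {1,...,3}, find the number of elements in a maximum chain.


A chain is a totally ordered subset; we count the number of elements in a maximum chain.
Compute, for each element x, the size of the longest chain ending at x:
  {}: 1
  {1}: 2
  {2}: 2
  {3}: 2
  {1,2}: 3
  {1,3}: 3
  ...
A maximum chain: {} < {1} < {1,2} < {1,2,3}
Number of elements in the longest chain: 4


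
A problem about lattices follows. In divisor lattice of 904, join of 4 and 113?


In a divisor lattice, join = lcm (least common multiple).
gcd(4,113) = 1
lcm(4,113) = 4*113/gcd = 452/1 = 452


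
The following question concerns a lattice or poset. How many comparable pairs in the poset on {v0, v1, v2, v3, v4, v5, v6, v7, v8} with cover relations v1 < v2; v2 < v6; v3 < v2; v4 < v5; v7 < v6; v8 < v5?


A comparable pair {a,b} has a < b or b < a in the order.
Count unordered pairs where one element is strictly below the other.
Examples: {v1,v2}, {v1,v6}, {v2,v3}, {v2,v6}, ...
Total comparable pairs: 8


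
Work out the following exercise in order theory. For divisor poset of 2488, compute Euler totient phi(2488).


phi(n) = n * prod_{p|n} (1 - 1/p).
Prime divisors of 2488: [2, 311]
phi(2488) = 2488 * (1 - 1/2) * (1 - 1/311)
phi(2488) = 1240


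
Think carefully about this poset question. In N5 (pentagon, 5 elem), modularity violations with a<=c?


Modular law: if a <= c then a v (b ^ c) = (a v b) ^ c.
Check all triples (a,b,c) with a <= c among 5 elements.
  e.g. a=a, b=c, c=b: lhs=a != rhs=b
Total violating triples: 1


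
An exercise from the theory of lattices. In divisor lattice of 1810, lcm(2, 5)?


Join=lcm.
gcd(2,5)=1
lcm=10


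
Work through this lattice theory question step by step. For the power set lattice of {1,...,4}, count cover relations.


A cover relation a -< b holds when a < b with no c strictly between.
Cover relations:
  {} -< {1}
  {} -< {2}
  {} -< {3}
  {} -< {4}
  {1} -< {1,2}
  {1} -< {1,3}
  {1} -< {1,4}
  {2} -< {1,2}
  ...24 more
Total: 32


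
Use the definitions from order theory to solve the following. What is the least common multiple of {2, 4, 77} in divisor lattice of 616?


In a divisor lattice, join = lcm (least common multiple).
Compute lcm iteratively: start with first element, then lcm(current, next).
Elements: [2, 4, 77]
lcm(2,4) = 4
lcm(4,77) = 308
Final lcm = 308


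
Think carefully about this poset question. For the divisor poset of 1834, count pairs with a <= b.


The order relation is {(a,b) : a <= b}, reflexive so it includes (a,a).
Examples: (1,1), (1,131), (1,14), (1,1834), (1,2), ...
Total ordered pairs: 27


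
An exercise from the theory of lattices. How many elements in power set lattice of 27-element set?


Power set = 2^n.
2^27 = 134217728


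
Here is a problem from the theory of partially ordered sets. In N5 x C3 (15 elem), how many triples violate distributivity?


Distributive law: a ^ (b v c) = (a ^ b) v (a ^ c).
Check all 15^3 = 3375 ordered triples (a,b,c).
  e.g. a=(b,0), b=(a,0), c=(c,0): lhs=(b,0) != rhs=(a,0)
  e.g. a=(b,0), b=(a,0), c=(c,1): lhs=(b,0) != rhs=(a,0)
Total violating triples: 54


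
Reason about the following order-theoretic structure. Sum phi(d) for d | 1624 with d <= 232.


Divisors of 1624 up to 232: [1, 2, 4, 7, 8, 14, 28, 29, 56, 58, 116, 203, 232]
phi values: [1, 1, 2, 6, 4, 6, 12, 28, 24, 28, 56, 168, 112]
Sum = 448


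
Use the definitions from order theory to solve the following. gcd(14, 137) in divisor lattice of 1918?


Meet=gcd.
gcd(14,137)=1


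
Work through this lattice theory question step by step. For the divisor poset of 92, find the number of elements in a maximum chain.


A chain is a totally ordered subset; we count the number of elements in a maximum chain.
Compute, for each element x, the size of the longest chain ending at x:
  1: 1
  2: 2
  23: 2
  4: 3
  46: 3
  92: 4
A maximum chain: 1 < 2 < 4 < 92
Number of elements in the longest chain: 4


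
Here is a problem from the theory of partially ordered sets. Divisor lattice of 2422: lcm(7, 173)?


Join=lcm.
gcd(7,173)=1
lcm=1211


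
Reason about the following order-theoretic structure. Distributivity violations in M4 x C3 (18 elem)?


Distributive law: a ^ (b v c) = (a ^ b) v (a ^ c).
Check all 18^3 = 5832 ordered triples (a,b,c).
  e.g. a=(a1,0), b=(a2,0), c=(a3,0): lhs=(a1,0) != rhs=(0,0)
  e.g. a=(a1,0), b=(a2,0), c=(a3,1): lhs=(a1,0) != rhs=(0,0)
Total violating triples: 648


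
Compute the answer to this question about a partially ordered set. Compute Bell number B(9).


B(n) = number of set partitions of an n-element set.
B(n) satisfies the recurrence: B(n+1) = sum_k C(n,k)*B(k).
B(9) = 21147


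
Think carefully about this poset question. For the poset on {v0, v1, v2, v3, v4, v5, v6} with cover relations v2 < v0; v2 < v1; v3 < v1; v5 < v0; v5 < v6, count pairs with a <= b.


The order relation is {(a,b) : a <= b}, reflexive so it includes (a,a).
Examples: (v0,v0), (v1,v1), (v2,v0), (v2,v1), (v2,v2), ...
Total ordered pairs: 12


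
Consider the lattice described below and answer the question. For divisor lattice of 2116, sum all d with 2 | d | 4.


Interval [2,4] in divisors of 2116: [2, 4]
Sum = 6


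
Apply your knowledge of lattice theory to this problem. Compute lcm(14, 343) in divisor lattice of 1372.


In a divisor lattice, join = lcm (least common multiple).
gcd(14,343) = 7
lcm(14,343) = 14*343/gcd = 4802/7 = 686


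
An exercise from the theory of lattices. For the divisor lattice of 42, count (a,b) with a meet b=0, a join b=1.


Complement pair (a,b): a meet b = bottom, a join b = top.
Here: gcd(a,b)=1 and lcm(a,b)=42, i.e. a*b=42 with a,b coprime.
Pairs found: (1,42), (2,21), (3,14), (6,7), ... (4 more)
Total ordered pairs: 8


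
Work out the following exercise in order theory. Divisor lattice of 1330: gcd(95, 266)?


Meet=gcd.
gcd(95,266)=19


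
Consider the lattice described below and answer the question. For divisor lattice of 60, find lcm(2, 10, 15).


In a divisor lattice, join = lcm (least common multiple).
Compute lcm iteratively: start with first element, then lcm(current, next).
Elements: [2, 10, 15]
lcm(2,10) = 10
lcm(10,15) = 30
Final lcm = 30


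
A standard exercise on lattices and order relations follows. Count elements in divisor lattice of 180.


Divisors of 180: [1, 2, 3, 4, 5, 6, 9, 10, 12, 15, 18, 20, 30, 36, 45, 60, 90, 180]
Count: 18


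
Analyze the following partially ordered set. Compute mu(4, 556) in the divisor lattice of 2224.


In a divisor lattice, mu(a,b) = mu(b/a) where mu is the classical Mobius function.
b/a = 556/4 = 139
Prime factorization of 139: primes [139]
139 is squarefree with 1 prime factor(s), so mu(139) = (-1)^1 = -1


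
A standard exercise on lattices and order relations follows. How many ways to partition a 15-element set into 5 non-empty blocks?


S(n,k) = k*S(n-1,k) + S(n-1,k-1).
S(14,5) = 40075035, S(14,4) = 10391745
S(15,5) = 5*40075035 + 10391745 = 200375175 + 10391745
S(15,5) = 210766920


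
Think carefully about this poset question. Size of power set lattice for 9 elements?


Power set = 2^n.
2^9 = 512


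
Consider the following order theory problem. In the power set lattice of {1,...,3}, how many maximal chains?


A maximal chain goes from the minimum element to a maximal element via cover relations.
Counting all min-to-max paths in the cover graph.
Total maximal chains: 6


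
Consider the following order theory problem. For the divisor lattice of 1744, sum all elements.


sigma(n) = sum of divisors.
Divisors of 1744: [1, 2, 4, 8, 16, 109, 218, 436, 872, 1744]
Sum = 3410


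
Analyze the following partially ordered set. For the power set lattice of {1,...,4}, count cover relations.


A cover relation a -< b holds when a < b with no c strictly between.
Cover relations:
  {} -< {1}
  {} -< {2}
  {} -< {3}
  {} -< {4}
  {1} -< {1,2}
  {1} -< {1,3}
  {1} -< {1,4}
  {2} -< {1,2}
  ...24 more
Total: 32


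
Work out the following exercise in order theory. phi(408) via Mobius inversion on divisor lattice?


phi(n) = n * prod_{p|n} (1 - 1/p).
Prime divisors of 408: [2, 3, 17]
phi(408) = 408 * (1 - 1/2) * (1 - 1/3) * (1 - 1/17)
phi(408) = 128


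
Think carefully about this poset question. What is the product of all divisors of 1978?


Divisors of 1978: [1, 2, 23, 43, 46, 86, 989, 1978]
Product = n^(d(n)/2) = 1978^(8/2)
Product = 15307531050256


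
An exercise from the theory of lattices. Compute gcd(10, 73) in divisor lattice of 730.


In a divisor lattice, meet = gcd (greatest common divisor).
By Euclidean algorithm or factoring: gcd(10,73) = 1


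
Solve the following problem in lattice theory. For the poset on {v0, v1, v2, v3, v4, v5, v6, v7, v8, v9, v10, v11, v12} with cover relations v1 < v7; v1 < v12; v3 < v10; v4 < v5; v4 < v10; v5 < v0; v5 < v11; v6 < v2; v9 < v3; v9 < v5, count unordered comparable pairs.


A comparable pair {a,b} has a < b or b < a in the order.
Count unordered pairs where one element is strictly below the other.
Examples: {v0,v4}, {v0,v5}, {v0,v9}, {v1,v7}, ...
Total comparable pairs: 15


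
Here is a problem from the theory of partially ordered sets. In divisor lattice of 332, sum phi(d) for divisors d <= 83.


Divisors of 332 up to 83: [1, 2, 4, 83]
phi values: [1, 1, 2, 82]
Sum = 86


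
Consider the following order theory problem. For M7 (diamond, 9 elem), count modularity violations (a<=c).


Modular law: if a <= c then a v (b ^ c) = (a v b) ^ c.
Check all triples (a,b,c) with a <= c among 9 elements.
This lattice is modular (diamonds M_m and their chain-products are modular).
Total violating triples: 0


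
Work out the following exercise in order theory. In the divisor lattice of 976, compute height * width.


Height = length of longest chain minus 1; width = size of largest antichain.
A maximum chain: 1 | 61 | 122 | 244 | 488 | 976  (height 5).
A maximum antichain: {2, 61}  (width 2).
Product = 5 * 2 = 10


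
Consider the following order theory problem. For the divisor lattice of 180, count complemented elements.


An element a is complemented if some b has a meet b = bottom, a join b = top.
a is complemented iff gcd(a, n/a)=1, i.e. a is a unitary divisor of 180.
Complemented elements: 1, 4, 5, 9, 20, 36, ... (2 more)
Count: 8


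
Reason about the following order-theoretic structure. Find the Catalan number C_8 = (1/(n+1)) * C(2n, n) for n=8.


C(n) = C(2n, n) / (n+1).
C(16, 8) = 12870
C(8) = 12870 / 9 = 1430


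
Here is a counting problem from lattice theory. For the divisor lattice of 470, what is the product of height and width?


Height = length of longest chain minus 1; width = size of largest antichain.
A maximum chain: 1 | 47 | 235 | 470  (height 3).
A maximum antichain: {2, 5, 47}  (width 3).
Product = 3 * 3 = 9


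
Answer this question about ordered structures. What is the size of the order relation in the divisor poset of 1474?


The order relation is {(a,b) : a <= b}, reflexive so it includes (a,a).
Examples: (1,1), (1,11), (1,134), (1,1474), (1,2), ...
Total ordered pairs: 27


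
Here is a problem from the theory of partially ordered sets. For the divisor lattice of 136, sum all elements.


sigma(n) = sum of divisors.
Divisors of 136: [1, 2, 4, 8, 17, 34, 68, 136]
Sum = 270


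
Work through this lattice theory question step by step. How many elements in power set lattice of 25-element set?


Power set = 2^n.
2^25 = 33554432


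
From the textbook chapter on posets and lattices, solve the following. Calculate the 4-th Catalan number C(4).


C(n) = C(2n, n) / (n+1).
C(8, 4) = 70
C(4) = 70 / 5 = 14


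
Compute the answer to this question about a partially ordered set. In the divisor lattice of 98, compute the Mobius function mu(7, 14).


In a divisor lattice, mu(a,b) = mu(b/a) where mu is the classical Mobius function.
b/a = 14/7 = 2
Prime factorization of 2: primes [2]
2 is squarefree with 1 prime factor(s), so mu(2) = (-1)^1 = -1


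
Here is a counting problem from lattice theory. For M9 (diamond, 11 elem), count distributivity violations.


Distributive law: a ^ (b v c) = (a ^ b) v (a ^ c).
Check all 11^3 = 1331 ordered triples (a,b,c).
  e.g. a=a1, b=a2, c=a3: lhs=a1 != rhs=0
  e.g. a=a1, b=a2, c=a4: lhs=a1 != rhs=0
Total violating triples: 504


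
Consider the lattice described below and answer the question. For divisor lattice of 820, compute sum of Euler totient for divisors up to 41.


Divisors of 820 up to 41: [1, 2, 4, 5, 10, 20, 41]
phi values: [1, 1, 2, 4, 4, 8, 40]
Sum = 60


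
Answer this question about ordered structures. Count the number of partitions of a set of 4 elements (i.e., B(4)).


B(n) = number of set partitions of an n-element set.
B(n) satisfies the recurrence: B(n+1) = sum_k C(n,k)*B(k).
B(4) = 15


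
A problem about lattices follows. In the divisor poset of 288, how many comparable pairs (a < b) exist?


A comparable pair {a,b} has a < b or b < a in the order.
Count unordered pairs where one element is strictly below the other.
Examples: {1,2}, {1,3}, {1,4}, {1,6}, ...
Total comparable pairs: 108


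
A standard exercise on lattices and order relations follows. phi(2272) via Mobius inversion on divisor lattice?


phi(n) = n * prod_{p|n} (1 - 1/p).
Prime divisors of 2272: [2, 71]
phi(2272) = 2272 * (1 - 1/2) * (1 - 1/71)
phi(2272) = 1120


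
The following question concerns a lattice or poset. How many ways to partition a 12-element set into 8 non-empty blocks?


S(n,k) = k*S(n-1,k) + S(n-1,k-1).
S(11,8) = 11880, S(11,7) = 63987
S(12,8) = 8*11880 + 63987 = 95040 + 63987
S(12,8) = 159027


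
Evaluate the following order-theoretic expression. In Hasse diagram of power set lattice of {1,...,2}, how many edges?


A cover relation a -< b holds when a < b with no c strictly between.
Cover relations:
  {} -< {1}
  {} -< {2}
  {1} -< {1,2}
  {2} -< {1,2}
Total: 4


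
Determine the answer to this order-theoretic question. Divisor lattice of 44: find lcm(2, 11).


In a divisor lattice, join = lcm (least common multiple).
gcd(2,11) = 1
lcm(2,11) = 2*11/gcd = 22/1 = 22


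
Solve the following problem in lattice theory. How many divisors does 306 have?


Divisors of 306: [1, 2, 3, 6, 9, 17, 18, 34, 51, 102, 153, 306]
Count: 12


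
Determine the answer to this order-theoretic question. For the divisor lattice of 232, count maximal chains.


A maximal chain goes from the minimum element to a maximal element via cover relations.
Counting all min-to-max paths in the cover graph.
Total maximal chains: 4


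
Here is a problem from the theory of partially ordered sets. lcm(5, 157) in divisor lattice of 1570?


Join=lcm.
gcd(5,157)=1
lcm=785


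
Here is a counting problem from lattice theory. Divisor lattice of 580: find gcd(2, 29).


In a divisor lattice, meet = gcd (greatest common divisor).
By Euclidean algorithm or factoring: gcd(2,29) = 1


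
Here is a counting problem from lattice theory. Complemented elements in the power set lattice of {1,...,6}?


An element a is complemented if some b has a meet b = bottom, a join b = top.
every subset A has complement S\A, so all elements are complemented.
Complemented elements: {}, {1}, {2}, {3}, {4}, {5}, ... (58 more)
Count: 64


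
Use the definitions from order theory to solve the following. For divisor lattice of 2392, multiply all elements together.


Divisors of 2392: [1, 2, 4, 8, 13, 23, 26, 46, 52, 92, 104, 184, 299, 598, 1196, 2392]
Product = n^(d(n)/2) = 2392^(16/2)
Product = 1071739907623195279743778816


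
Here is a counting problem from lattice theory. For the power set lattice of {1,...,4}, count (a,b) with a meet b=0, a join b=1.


Complement pair (a,b): a meet b = bottom, a join b = top.
Here: A intersect B = {} and A union B = {1,...,4}.
Pairs found: ({},{1,2,3,4}), ({1},{2,3,4}), ({2},{1,3,4}), ({3},{1,2,4}), ... (12 more)
Total ordered pairs: 16


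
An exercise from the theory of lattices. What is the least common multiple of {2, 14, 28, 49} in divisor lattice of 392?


In a divisor lattice, join = lcm (least common multiple).
Compute lcm iteratively: start with first element, then lcm(current, next).
Elements: [2, 14, 28, 49]
lcm(2,14) = 14
lcm(14,28) = 28
lcm(28,49) = 196
Final lcm = 196


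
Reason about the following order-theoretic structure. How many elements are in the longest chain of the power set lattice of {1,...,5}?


A chain is a totally ordered subset; we count the number of elements in a maximum chain.
Compute, for each element x, the size of the longest chain ending at x:
  {}: 1
  {1}: 2
  {2}: 2
  {3}: 2
  {4}: 2
  {5}: 2
  ...
A maximum chain: {} < {1} < {1,2} < {1,2,3} < {1,2,3,4} < {1,2,3,4,5}
Number of elements in the longest chain: 6


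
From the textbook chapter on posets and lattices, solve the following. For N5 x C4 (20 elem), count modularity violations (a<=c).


Modular law: if a <= c then a v (b ^ c) = (a v b) ^ c.
Check all triples (a,b,c) with a <= c among 20 elements.
  e.g. a=(a,0), b=(c,0), c=(b,0): lhs=(a,0) != rhs=(b,0)
  e.g. a=(a,0), b=(c,1), c=(b,0): lhs=(a,0) != rhs=(b,0)
Total violating triples: 40


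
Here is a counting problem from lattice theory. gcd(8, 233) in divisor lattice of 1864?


Meet=gcd.
gcd(8,233)=1


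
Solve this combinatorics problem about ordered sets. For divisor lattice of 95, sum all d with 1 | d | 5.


Interval [1,5] in divisors of 95: [1, 5]
Sum = 6


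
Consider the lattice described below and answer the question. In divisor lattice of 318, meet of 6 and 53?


In a divisor lattice, meet = gcd (greatest common divisor).
By Euclidean algorithm or factoring: gcd(6,53) = 1


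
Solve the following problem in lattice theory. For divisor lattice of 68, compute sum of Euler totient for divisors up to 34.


Divisors of 68 up to 34: [1, 2, 4, 17, 34]
phi values: [1, 1, 2, 16, 16]
Sum = 36


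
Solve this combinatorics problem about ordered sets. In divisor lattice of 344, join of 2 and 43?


In a divisor lattice, join = lcm (least common multiple).
gcd(2,43) = 1
lcm(2,43) = 2*43/gcd = 86/1 = 86


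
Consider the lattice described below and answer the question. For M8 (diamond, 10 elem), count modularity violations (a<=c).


Modular law: if a <= c then a v (b ^ c) = (a v b) ^ c.
Check all triples (a,b,c) with a <= c among 10 elements.
This lattice is modular (diamonds M_m and their chain-products are modular).
Total violating triples: 0


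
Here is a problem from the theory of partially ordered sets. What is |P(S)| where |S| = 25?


Power set = 2^n.
2^25 = 33554432


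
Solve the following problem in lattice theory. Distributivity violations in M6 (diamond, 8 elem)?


Distributive law: a ^ (b v c) = (a ^ b) v (a ^ c).
Check all 8^3 = 512 ordered triples (a,b,c).
  e.g. a=a1, b=a2, c=a3: lhs=a1 != rhs=0
  e.g. a=a1, b=a2, c=a4: lhs=a1 != rhs=0
Total violating triples: 120


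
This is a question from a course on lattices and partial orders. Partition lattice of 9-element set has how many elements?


B(n) = number of set partitions of an n-element set.
B(n) satisfies the recurrence: B(n+1) = sum_k C(n,k)*B(k).
B(9) = 21147


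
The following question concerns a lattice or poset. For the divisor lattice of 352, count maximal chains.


A maximal chain goes from the minimum element to a maximal element via cover relations.
Counting all min-to-max paths in the cover graph.
Total maximal chains: 6


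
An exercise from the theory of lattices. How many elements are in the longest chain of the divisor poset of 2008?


A chain is a totally ordered subset; we count the number of elements in a maximum chain.
Compute, for each element x, the size of the longest chain ending at x:
  1: 1
  2: 2
  251: 2
  4: 3
  8: 4
  502: 3
  ...
A maximum chain: 1 < 2 < 4 < 8 < 2008
Number of elements in the longest chain: 5


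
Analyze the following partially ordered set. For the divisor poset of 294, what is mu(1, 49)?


In a divisor lattice, mu(a,b) = mu(b/a) where mu is the classical Mobius function.
b/a = 49/1 = 49
Prime factorization of 49: primes [7]
49 is not squarefree, so mu(49) = 0


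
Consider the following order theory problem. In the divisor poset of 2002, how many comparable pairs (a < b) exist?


A comparable pair {a,b} has a < b or b < a in the order.
Count unordered pairs where one element is strictly below the other.
Examples: {1,2}, {1,7}, {1,11}, {1,13}, ...
Total comparable pairs: 65


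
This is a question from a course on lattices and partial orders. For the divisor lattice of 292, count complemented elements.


An element a is complemented if some b has a meet b = bottom, a join b = top.
a is complemented iff gcd(a, n/a)=1, i.e. a is a unitary divisor of 292.
Complemented elements: 1, 4, 73, 292
Count: 4


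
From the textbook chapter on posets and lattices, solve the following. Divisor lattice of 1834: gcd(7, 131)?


Meet=gcd.
gcd(7,131)=1


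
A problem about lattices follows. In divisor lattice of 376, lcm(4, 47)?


Join=lcm.
gcd(4,47)=1
lcm=188


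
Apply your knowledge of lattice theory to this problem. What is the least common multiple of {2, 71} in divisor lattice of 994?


In a divisor lattice, join = lcm (least common multiple).
Compute lcm iteratively: start with first element, then lcm(current, next).
Elements: [2, 71]
lcm(2,71) = 142
Final lcm = 142


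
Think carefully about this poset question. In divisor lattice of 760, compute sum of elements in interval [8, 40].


Interval [8,40] in divisors of 760: [8, 40]
Sum = 48


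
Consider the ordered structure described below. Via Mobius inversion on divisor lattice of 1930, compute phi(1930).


phi(n) = n * prod_{p|n} (1 - 1/p).
Prime divisors of 1930: [2, 5, 193]
phi(1930) = 1930 * (1 - 1/2) * (1 - 1/5) * (1 - 1/193)
phi(1930) = 768


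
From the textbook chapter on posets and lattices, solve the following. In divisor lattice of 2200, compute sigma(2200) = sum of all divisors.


sigma(n) = sum of divisors.
Divisors of 2200: [1, 2, 4, 5, 8, 10, 11, 20, 22, 25, 40, 44, 50, 55, 88, 100, 110, 200, 220, 275, 440, 550, 1100, 2200]
Sum = 5580


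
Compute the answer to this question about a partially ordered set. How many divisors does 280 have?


Divisors of 280: [1, 2, 4, 5, 7, 8, 10, 14, 20, 28, 35, 40, 56, 70, 140, 280]
Count: 16


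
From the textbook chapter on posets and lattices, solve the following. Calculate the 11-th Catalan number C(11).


C(n) = C(2n, n) / (n+1).
C(22, 11) = 705432
C(11) = 705432 / 12 = 58786


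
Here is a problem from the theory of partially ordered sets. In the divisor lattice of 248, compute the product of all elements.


Divisors of 248: [1, 2, 4, 8, 31, 62, 124, 248]
Product = n^(d(n)/2) = 248^(8/2)
Product = 3782742016
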